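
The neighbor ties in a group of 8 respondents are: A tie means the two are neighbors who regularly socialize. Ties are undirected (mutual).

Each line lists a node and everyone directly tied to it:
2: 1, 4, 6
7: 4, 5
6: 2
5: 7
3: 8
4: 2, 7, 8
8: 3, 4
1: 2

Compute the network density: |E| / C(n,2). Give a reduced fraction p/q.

There are 7 edges and 8 nodes, so the maximum possible is C(8,2) = 28.
Density = 7/28 = 1/4.

1/4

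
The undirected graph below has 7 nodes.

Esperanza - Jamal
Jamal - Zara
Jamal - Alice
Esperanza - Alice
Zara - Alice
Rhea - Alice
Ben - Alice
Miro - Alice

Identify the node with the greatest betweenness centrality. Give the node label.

Alice

Unnormalized betweenness of each node: Alice:25/2, Ben:0, Esperanza:0, Jamal:1/2, Miro:0, Rhea:0, Zara:0.
Alice has the largest value, 25/2, making it the main broker — the node through which the most shortest paths run.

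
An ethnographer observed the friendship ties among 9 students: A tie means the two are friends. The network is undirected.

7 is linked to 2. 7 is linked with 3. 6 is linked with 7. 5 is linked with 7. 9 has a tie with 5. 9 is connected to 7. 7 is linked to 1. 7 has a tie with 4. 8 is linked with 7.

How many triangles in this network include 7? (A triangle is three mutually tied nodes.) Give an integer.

1

7's neighbors: 1, 2, 3, 4, 5, 6, 8, and 9.
Neighbor pairs that are themselves tied: 7–5–9. Each forms one triangle with 7, for 1 in total.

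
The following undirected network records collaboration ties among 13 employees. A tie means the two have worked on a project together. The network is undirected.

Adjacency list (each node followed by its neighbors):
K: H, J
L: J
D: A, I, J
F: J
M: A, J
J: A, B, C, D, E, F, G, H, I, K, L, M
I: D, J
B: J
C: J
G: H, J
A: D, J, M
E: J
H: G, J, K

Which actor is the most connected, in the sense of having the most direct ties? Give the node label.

J

Degrees — A:3, B:1, C:1, D:3, E:1, F:1, G:2, H:3, I:2, J:12, K:2, L:1, M:2.
The maximum is 12, attained only by J.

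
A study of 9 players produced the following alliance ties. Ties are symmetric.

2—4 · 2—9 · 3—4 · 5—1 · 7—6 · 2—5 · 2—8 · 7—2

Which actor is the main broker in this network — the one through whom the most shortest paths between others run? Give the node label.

Unnormalized betweenness of each node: 1:0, 2:25, 3:0, 4:7, 5:7, 6:0, 7:7, 8:0, 9:0.
2 has the largest value, 25, making it the main broker — the node through which the most shortest paths run.

2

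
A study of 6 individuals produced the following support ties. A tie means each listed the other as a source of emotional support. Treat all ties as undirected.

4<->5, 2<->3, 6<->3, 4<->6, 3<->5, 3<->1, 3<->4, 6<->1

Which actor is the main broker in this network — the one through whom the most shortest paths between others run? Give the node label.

3

Unnormalized betweenness of each node: 1:0, 2:0, 3:6, 4:1/2, 5:0, 6:1/2.
3 has the largest value, 6, making it the main broker — the node through which the most shortest paths run.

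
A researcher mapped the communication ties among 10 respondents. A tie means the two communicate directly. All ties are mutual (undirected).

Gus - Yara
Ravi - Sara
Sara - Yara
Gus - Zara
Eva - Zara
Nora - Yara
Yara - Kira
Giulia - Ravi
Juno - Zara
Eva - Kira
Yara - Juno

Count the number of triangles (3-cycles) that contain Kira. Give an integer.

0

Kira's neighbors are Eva and Yara, but none of them are tied to each other, so no triangle contains Kira.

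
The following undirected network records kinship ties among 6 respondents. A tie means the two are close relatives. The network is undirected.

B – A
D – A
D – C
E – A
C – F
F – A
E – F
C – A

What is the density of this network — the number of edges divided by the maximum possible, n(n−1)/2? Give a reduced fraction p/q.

There are 8 edges and 6 nodes, so the maximum possible is C(6,2) = 15.
Density = 8/15.

8/15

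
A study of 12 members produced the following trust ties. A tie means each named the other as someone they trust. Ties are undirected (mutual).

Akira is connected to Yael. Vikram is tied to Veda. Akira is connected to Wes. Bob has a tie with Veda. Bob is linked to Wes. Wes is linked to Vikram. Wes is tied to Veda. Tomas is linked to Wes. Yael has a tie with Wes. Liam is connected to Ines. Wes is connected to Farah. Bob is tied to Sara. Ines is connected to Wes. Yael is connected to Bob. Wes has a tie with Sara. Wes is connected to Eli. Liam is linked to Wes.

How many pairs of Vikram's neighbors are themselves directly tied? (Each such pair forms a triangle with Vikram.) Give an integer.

1

Vikram's neighbors: Veda and Wes.
Neighbor pairs that are themselves tied: Vikram–Veda–Wes. Each forms one triangle with Vikram, for 1 in total.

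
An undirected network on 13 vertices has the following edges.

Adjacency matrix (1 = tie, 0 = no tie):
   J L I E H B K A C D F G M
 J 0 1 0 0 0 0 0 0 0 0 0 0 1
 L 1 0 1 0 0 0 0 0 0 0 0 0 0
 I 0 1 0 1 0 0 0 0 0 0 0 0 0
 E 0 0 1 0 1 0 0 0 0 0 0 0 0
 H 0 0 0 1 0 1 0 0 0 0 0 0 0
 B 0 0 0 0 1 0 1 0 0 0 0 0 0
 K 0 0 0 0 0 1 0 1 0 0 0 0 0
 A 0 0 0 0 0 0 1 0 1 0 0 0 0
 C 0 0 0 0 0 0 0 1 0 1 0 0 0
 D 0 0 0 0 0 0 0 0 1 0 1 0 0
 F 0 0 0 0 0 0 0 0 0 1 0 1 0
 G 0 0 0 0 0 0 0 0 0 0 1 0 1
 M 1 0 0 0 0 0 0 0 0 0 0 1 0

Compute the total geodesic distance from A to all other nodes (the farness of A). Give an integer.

Distances from A: B:2, C:1, D:2, E:4, F:3, G:4, H:3, I:5, J:6, K:1, L:6, M:5.
Sum = 2 + 1 + 2 + 4 + 3 + 4 + 3 + 5 + 6 + 1 + 6 + 5 = 42.

42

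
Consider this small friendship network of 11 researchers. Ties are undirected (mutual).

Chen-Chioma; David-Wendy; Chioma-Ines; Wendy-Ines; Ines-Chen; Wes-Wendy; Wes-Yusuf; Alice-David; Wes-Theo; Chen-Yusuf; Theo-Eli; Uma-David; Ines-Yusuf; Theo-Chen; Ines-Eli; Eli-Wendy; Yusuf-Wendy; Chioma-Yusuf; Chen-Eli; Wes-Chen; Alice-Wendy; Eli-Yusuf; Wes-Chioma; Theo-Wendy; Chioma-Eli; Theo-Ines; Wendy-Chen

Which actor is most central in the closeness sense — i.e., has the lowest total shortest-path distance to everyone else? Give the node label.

Wendy

Farness (sum of distances to all others) for each node — Alice:19, Chen:14, Chioma:19, David:18, Eli:15, Ines:15, Theo:16, Uma:27, Wendy:12, Wes:16, Yusuf:15.
The smallest farness is 12, for Wendy, so Wendy has the highest closeness.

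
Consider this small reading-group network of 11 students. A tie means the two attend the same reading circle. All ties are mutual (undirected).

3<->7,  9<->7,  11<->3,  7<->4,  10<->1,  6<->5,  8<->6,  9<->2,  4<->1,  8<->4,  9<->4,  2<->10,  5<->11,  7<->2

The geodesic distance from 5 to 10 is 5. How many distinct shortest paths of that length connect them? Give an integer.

2

The shortest distance is 5. The length-5 paths are: 5–11–3–7–2–10; 5–6–8–4–1–10.
That gives 2 distinct shortest paths.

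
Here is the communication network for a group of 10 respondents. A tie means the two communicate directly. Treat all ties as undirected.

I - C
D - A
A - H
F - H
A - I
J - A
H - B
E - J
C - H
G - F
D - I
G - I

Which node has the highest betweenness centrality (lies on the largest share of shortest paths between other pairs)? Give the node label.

A

Unnormalized betweenness of each node: A:35/2, B:0, C:1, D:0, E:0, F:2, G:3/2, H:14, I:8, J:8.
A has the largest value, 35/2, making it the main broker — the node through which the most shortest paths run.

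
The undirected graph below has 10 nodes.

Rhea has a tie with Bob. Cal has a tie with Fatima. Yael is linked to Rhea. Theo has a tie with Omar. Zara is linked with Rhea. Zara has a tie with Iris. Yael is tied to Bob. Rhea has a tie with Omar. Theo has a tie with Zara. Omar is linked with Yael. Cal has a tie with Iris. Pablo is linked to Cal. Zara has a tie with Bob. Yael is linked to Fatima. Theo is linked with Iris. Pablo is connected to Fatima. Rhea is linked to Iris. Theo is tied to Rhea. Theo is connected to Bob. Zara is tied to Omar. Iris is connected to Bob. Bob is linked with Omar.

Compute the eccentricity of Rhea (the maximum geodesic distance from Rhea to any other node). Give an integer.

Distances from Rhea: Bob:1, Cal:2, Fatima:2, Iris:1, Omar:1, Pablo:3, Theo:1, Yael:1, Zara:1.
The largest is 3 (to Pablo), so the eccentricity of Rhea is 3.

3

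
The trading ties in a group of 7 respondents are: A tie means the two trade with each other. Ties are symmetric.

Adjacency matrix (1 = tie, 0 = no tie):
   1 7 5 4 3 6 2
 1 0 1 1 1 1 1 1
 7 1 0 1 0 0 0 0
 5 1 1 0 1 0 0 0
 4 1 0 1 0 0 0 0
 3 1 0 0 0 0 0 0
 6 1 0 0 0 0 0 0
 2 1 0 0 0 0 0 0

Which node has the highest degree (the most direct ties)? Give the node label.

Degrees — 1:6, 2:1, 3:1, 4:2, 5:3, 6:1, 7:2.
The maximum is 6, attained only by 1.

1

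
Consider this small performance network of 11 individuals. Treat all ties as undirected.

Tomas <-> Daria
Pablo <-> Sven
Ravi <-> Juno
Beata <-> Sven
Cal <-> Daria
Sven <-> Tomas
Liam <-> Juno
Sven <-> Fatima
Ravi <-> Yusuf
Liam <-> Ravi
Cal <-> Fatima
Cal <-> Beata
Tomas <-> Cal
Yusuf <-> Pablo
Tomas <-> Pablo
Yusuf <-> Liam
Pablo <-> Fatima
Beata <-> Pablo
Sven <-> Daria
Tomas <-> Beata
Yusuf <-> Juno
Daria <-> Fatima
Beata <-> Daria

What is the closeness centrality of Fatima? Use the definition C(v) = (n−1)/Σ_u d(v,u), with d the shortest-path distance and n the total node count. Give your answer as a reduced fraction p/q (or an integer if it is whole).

Distances from Fatima: Beata:2, Cal:1, Daria:1, Juno:3, Liam:3, Pablo:1, Ravi:3, Sven:1, Tomas:2, Yusuf:2. Sum = 19.
n = 11, so closeness = 10/19.

10/19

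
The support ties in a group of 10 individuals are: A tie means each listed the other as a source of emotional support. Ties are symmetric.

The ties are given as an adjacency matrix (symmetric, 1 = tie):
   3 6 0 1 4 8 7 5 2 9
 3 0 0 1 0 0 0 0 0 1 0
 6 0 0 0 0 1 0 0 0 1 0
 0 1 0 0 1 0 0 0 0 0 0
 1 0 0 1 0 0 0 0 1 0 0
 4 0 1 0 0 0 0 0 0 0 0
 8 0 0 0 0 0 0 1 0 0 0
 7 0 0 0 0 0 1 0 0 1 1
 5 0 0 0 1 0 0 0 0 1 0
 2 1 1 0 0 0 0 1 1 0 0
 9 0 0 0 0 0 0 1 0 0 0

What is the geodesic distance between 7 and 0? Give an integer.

3

One shortest route is 7 – 2 – 3 – 0, which uses 3 edges, and at distance 2 from 7 we only reach {3, 5, 6}, which does not include 0. So d(7,0) = 3.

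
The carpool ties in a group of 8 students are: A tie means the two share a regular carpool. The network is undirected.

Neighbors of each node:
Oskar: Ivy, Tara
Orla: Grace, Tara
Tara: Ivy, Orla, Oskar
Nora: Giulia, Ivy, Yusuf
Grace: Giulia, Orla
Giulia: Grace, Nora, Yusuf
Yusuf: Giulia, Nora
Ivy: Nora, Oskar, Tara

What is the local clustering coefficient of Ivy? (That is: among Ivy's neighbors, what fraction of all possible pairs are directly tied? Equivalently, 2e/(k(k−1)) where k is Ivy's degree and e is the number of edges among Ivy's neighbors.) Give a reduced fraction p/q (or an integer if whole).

Ivy's neighbors: Nora, Oskar, and Tara (k = 3).
Possible neighbor pairs: C(3,2) = 3. Edges among them: Oskar–Tara → e = 1.
Clustering(Ivy) = 1/3.

1/3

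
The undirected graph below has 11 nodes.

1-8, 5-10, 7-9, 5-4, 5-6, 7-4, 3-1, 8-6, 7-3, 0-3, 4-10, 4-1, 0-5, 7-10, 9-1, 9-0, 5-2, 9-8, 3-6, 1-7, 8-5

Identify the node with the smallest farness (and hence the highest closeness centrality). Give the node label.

5

Farness (sum of distances to all others) for each node — 0:17, 1:16, 2:23, 3:17, 4:16, 5:14, 6:17, 7:16, 8:16, 9:17, 10:17.
The smallest farness is 14, for 5, so 5 has the highest closeness.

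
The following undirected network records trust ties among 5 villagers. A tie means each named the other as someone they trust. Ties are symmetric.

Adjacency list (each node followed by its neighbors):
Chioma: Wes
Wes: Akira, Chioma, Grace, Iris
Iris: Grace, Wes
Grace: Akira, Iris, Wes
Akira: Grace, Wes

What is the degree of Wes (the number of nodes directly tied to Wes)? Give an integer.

Wes is directly tied to Akira, Chioma, Grace, and Iris. That is 4 neighbors, so the degree of Wes is 4.

4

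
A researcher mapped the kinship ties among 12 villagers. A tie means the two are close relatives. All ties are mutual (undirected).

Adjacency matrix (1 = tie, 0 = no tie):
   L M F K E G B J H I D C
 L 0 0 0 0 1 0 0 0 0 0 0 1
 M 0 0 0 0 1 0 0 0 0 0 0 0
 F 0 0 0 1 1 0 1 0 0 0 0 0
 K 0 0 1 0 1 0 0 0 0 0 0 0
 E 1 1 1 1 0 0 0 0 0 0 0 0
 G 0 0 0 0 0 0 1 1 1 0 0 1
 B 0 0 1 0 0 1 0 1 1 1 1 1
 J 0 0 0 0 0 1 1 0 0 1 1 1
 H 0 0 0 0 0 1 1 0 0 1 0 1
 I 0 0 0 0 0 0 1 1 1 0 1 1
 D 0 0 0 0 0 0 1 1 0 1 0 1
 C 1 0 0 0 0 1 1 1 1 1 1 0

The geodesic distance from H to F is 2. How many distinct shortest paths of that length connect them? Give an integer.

The shortest distance is 2, and the only length-2 path is H–B–F. So there is exactly 1 shortest path.

1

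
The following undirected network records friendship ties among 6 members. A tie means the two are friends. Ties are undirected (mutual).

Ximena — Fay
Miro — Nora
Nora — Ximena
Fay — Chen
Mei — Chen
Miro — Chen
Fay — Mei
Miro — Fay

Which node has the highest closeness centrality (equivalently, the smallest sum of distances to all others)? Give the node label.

Farness (sum of distances to all others) for each node — Chen:7, Fay:6, Mei:9, Miro:7, Nora:9, Ximena:8.
The smallest farness is 6, for Fay, so Fay has the highest closeness.

Fay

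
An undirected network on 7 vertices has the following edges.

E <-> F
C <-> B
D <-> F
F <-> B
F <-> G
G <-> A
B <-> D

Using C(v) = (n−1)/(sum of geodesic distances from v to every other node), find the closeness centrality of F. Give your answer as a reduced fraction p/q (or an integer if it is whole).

Distances from F: A:2, B:1, C:2, D:1, E:1, G:1. Sum = 8.
n = 7, so closeness = 6/8 = 3/4.

3/4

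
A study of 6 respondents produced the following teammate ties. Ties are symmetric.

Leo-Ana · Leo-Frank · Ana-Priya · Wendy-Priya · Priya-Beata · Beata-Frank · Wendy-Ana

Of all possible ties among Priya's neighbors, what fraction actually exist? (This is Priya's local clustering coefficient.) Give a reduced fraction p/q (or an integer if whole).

1/3

Priya's neighbors: Ana, Beata, and Wendy (k = 3).
Possible neighbor pairs: C(3,2) = 3. Edges among them: Ana–Wendy → e = 1.
Clustering(Priya) = 1/3.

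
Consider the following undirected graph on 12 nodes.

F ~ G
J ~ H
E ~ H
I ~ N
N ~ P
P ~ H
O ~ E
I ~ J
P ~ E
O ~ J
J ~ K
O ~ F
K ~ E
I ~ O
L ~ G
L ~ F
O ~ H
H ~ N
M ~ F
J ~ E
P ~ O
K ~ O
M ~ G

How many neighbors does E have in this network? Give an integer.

E is directly tied to H, J, K, O, and P. That is 5 neighbors, so the degree of E is 5.

5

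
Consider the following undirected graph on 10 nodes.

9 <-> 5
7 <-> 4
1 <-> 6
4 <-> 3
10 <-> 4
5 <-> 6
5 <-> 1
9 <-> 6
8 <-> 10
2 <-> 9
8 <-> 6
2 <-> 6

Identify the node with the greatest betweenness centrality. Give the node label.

Unnormalized betweenness of each node: 1:0, 2:0, 3:0, 4:15, 5:1/2, 6:22, 7:0, 8:20, 9:1/2, 10:18.
6 has the largest value, 22, making it the main broker — the node through which the most shortest paths run.

6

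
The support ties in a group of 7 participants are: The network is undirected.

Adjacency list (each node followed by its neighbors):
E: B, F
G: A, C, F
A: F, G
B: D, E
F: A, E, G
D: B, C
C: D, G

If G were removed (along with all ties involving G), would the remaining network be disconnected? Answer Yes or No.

No

Even without G, every remaining node can still reach every other (the residual graph is connected), so G is not a cut vertex.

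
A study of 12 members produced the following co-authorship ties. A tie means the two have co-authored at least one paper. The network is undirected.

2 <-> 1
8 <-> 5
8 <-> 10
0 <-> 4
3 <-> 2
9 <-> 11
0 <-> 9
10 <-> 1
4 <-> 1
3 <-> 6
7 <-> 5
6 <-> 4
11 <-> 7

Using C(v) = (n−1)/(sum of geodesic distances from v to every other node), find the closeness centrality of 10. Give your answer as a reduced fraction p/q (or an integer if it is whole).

11/28

Distances from 10: 0:3, 1:1, 2:2, 3:3, 4:2, 5:2, 6:3, 7:3, 8:1, 9:4, 11:4. Sum = 28.
n = 12, so closeness = 11/28.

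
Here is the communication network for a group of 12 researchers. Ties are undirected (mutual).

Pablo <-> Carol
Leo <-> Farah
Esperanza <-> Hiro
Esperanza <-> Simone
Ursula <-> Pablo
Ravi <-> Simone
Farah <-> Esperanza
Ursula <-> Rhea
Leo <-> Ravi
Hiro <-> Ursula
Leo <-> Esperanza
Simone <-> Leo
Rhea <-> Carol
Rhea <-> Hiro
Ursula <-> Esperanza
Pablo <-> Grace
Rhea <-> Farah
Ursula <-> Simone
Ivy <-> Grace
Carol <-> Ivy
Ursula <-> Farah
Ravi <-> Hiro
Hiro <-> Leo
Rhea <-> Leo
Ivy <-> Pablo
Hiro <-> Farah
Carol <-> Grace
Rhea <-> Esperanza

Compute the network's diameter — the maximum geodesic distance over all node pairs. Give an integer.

4

Eccentricity of each node (its greatest distance to any other): Carol:3, Esperanza:3, Farah:3, Grace:4, Hiro:3, Ivy:4, Leo:3, Pablo:3, Ravi:4, Rhea:2, Simone:3, Ursula:2.
The maximum eccentricity is 4, realized for instance by the pair Ravi–Ivy via Ravi – Leo – Rhea – Carol – Ivy. So the diameter is 4.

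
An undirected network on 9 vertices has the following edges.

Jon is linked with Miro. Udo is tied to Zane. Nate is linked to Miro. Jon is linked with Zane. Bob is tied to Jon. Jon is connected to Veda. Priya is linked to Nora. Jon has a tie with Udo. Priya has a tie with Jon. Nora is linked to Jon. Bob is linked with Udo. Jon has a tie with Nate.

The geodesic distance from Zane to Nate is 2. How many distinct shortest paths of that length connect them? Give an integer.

1

The shortest distance is 2, and the only length-2 path is Zane–Jon–Nate. So there is exactly 1 shortest path.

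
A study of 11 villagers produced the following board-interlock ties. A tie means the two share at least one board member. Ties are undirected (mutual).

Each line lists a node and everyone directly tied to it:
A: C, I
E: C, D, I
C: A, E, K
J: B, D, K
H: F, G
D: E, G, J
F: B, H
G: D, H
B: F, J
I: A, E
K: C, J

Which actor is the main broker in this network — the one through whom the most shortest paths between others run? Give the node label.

D

Unnormalized betweenness of each node: A:1, B:13/2, C:8, D:35/2, E:13, F:5/2, G:15/2, H:3, I:2, J:14, K:6.
D has the largest value, 35/2, making it the main broker — the node through which the most shortest paths run.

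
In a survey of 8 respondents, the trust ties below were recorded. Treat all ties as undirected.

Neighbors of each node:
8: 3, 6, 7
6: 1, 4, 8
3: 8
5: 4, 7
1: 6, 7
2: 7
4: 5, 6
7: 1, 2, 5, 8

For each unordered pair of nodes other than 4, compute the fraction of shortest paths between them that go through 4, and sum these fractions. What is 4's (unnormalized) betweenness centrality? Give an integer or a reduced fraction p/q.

Pairs whose geodesics pass through 4 — 5–6: 1.
All other pairs contribute 0.
Summing the contributions gives betweenness(4) = 1.

1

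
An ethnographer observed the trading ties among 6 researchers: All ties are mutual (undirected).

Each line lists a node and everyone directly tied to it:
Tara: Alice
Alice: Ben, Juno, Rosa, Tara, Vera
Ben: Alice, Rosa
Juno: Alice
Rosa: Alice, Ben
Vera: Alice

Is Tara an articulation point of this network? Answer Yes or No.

Even without Tara, every remaining node can still reach every other (the residual graph is connected), so Tara is not a cut vertex.

No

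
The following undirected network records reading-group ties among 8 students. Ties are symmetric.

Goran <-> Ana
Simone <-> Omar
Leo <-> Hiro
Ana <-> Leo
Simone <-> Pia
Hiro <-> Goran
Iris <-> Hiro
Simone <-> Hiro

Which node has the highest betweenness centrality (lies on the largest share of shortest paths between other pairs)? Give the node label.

Unnormalized betweenness of each node: Ana:1/2, Goran:5/2, Hiro:31/2, Iris:0, Leo:5/2, Omar:0, Pia:0, Simone:11.
Hiro has the largest value, 31/2, making it the main broker — the node through which the most shortest paths run.

Hiro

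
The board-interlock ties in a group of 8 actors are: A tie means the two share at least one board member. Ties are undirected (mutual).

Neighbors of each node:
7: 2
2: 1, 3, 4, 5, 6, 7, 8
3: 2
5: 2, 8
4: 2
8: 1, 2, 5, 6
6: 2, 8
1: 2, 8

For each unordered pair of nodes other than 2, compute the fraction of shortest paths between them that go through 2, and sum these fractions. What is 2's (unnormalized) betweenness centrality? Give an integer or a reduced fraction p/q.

Pairs whose geodesics pass through 2 — 4–6: 1; 4–5: 1; 4–1: 1; 4–8: 1; 4–3: 1; 4–7: 1; 6–5: 1/2; 6–1: 1/2; 6–3: 1; 6–7: 1; 5–1: 1/2; 5–3: 1; 5–7: 1; 1–3: 1 … (+4 more pairs).
All other pairs contribute 0.
Summing the contributions gives betweenness(2) = 33/2.

33/2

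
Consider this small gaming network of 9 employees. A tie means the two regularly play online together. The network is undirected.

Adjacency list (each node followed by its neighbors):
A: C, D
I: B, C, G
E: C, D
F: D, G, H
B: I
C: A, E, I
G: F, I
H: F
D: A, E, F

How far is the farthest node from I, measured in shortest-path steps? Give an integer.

3

Distances from I: A:2, B:1, C:1, D:3, E:2, F:2, G:1, H:3.
The largest is 3 (to H and D), so the eccentricity of I is 3.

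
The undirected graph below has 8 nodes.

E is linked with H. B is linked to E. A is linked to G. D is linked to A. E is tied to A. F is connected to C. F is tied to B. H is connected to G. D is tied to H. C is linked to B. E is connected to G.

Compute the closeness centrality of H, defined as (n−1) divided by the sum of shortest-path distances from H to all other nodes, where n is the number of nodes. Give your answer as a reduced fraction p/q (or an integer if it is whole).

Distances from H: A:2, B:2, C:3, D:1, E:1, F:3, G:1. Sum = 13.
n = 8, so closeness = 7/13.

7/13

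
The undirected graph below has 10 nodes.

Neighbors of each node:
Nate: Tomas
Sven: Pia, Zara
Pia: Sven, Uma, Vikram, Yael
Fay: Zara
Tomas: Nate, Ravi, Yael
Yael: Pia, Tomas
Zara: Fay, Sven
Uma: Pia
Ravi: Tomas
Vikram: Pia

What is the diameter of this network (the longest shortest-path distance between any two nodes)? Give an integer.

Eccentricity of each node (its greatest distance to any other): Fay:6, Nate:6, Pia:3, Ravi:6, Sven:4, Tomas:5, Uma:4, Vikram:4, Yael:4, Zara:5.
The maximum eccentricity is 6, realized for instance by the pair Nate–Fay via Nate – Tomas – Yael – Pia – Sven – Zara – Fay. So the diameter is 6.

6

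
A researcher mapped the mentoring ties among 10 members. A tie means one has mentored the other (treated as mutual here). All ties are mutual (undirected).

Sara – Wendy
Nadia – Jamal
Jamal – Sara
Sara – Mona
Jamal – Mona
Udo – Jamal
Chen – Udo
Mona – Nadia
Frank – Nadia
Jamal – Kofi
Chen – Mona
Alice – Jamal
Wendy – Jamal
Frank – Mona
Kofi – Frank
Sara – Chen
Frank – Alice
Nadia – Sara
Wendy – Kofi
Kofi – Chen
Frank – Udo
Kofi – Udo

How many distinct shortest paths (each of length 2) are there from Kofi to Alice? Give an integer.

2

The shortest distance is 2. The length-2 paths are: Kofi–Jamal–Alice; Kofi–Frank–Alice.
That gives 2 distinct shortest paths.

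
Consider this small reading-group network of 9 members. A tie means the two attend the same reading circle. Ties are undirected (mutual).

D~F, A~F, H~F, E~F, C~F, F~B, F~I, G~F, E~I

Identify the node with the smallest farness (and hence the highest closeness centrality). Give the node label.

F

Farness (sum of distances to all others) for each node — A:15, B:15, C:15, D:15, E:14, F:8, G:15, H:15, I:14.
The smallest farness is 8, for F, so F has the highest closeness.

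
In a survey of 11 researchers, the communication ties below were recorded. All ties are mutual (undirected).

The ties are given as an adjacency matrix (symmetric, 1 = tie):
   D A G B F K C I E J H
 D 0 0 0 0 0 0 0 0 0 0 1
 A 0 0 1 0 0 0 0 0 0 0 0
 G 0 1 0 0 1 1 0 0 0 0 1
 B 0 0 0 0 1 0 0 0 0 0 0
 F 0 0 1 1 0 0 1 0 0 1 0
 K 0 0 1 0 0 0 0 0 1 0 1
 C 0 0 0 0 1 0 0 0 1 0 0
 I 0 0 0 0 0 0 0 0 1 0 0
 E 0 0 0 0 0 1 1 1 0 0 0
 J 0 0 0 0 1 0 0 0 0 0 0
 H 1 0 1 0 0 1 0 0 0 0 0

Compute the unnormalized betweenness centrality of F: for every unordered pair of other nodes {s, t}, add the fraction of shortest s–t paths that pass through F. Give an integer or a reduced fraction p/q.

Pairs whose geodesics pass through F — D–B: 1; D–C: 1/2; D–J: 1; A–B: 1; A–C: 1; A–J: 1; G–B: 1; G–C: 1; G–J: 1; B–K: 1; B–C: 1; B–I: 1; B–E: 1; B–J: 1 … (+7 more pairs).
All other pairs contribute 0.
Summing the contributions gives betweenness(F) = 20.

20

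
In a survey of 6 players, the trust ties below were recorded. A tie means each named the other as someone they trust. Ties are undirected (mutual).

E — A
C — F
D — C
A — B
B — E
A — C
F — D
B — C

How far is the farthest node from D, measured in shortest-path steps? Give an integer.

3

Distances from D: A:2, B:2, C:1, E:3, F:1.
The largest is 3 (to E), so the eccentricity of D is 3.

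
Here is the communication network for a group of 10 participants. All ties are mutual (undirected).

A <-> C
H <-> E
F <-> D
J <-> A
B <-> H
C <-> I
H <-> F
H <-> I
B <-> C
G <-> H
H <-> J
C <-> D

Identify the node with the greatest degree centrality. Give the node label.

Degrees — A:2, B:2, C:4, D:2, E:1, F:2, G:1, H:6, I:2, J:2.
The maximum is 6, attained only by H.

H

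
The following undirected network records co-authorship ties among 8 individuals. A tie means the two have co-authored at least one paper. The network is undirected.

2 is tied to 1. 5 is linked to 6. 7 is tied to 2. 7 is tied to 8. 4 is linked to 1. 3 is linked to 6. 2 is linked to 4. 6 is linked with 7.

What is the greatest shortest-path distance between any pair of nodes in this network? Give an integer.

4

Eccentricity of each node (its greatest distance to any other): 1:4, 2:3, 3:4, 4:4, 5:4, 6:3, 7:2, 8:3.
The maximum eccentricity is 4, realized for instance by the pair 4–5 via 4 – 2 – 7 – 6 – 5. So the diameter is 4.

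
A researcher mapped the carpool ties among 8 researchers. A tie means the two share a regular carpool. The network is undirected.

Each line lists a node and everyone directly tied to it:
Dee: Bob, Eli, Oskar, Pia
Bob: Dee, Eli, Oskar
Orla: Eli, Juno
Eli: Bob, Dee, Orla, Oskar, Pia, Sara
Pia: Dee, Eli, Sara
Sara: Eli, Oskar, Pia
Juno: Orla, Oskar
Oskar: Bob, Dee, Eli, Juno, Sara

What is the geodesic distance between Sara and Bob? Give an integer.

One shortest route is Sara – Eli – Bob, which uses 2 edges, and Sara and Bob are not directly tied, so nothing shorter exists. So d(Sara,Bob) = 2.

2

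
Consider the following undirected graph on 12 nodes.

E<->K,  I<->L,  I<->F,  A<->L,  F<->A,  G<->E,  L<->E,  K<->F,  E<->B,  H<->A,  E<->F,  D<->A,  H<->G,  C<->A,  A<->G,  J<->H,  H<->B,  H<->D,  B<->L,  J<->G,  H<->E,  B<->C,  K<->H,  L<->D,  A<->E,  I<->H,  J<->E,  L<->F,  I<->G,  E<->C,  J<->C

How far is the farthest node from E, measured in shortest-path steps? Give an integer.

2

Distances from E: A:1, B:1, C:1, D:2, F:1, G:1, H:1, I:2, J:1, K:1, L:1.
The largest is 2 (to I and D), so the eccentricity of E is 2.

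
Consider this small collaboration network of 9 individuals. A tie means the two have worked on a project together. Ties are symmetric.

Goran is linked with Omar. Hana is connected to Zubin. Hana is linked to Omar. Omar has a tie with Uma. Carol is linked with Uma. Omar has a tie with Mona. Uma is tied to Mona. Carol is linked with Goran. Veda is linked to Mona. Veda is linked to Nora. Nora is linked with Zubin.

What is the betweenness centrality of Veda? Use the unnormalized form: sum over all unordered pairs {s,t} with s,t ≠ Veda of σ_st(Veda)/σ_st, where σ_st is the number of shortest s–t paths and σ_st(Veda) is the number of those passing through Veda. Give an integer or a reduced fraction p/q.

9/2

Pairs whose geodesics pass through Veda — Mona–Zubin: 1/2; Mona–Nora: 1; Uma–Nora: 1; Carol–Nora: 1; Goran–Nora: 1/2; Omar–Nora: 1/2.
All other pairs contribute 0.
Summing the contributions gives betweenness(Veda) = 9/2.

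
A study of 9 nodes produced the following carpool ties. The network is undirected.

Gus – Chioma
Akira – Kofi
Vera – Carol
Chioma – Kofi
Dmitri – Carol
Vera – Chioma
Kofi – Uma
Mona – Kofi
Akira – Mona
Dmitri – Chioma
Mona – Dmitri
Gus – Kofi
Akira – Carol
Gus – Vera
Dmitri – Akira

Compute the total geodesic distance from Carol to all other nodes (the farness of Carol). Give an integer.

Distances from Carol: Akira:1, Chioma:2, Dmitri:1, Gus:2, Kofi:2, Mona:2, Uma:3, Vera:1.
Sum = 1 + 2 + 1 + 2 + 2 + 2 + 3 + 1 = 14.

14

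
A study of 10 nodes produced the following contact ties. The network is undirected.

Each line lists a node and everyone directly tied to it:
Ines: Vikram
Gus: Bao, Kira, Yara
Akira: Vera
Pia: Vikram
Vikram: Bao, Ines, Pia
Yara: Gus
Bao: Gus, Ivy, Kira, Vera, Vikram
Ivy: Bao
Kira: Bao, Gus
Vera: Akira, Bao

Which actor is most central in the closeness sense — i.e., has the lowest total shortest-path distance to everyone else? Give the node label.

Bao

Farness (sum of distances to all others) for each node — Akira:27, Bao:13, Gus:18, Ines:25, Ivy:21, Kira:19, Pia:25, Vera:19, Vikram:17, Yara:26.
The smallest farness is 13, for Bao, so Bao has the highest closeness.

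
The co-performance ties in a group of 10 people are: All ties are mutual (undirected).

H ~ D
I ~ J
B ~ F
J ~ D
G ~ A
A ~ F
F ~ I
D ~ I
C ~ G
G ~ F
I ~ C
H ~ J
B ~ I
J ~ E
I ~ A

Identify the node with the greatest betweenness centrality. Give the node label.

I

Unnormalized betweenness of each node: A:5/3, B:0, C:5/3, D:3, E:0, F:19/6, G:1, H:0, I:45/2, J:11.
I has the largest value, 45/2, making it the main broker — the node through which the most shortest paths run.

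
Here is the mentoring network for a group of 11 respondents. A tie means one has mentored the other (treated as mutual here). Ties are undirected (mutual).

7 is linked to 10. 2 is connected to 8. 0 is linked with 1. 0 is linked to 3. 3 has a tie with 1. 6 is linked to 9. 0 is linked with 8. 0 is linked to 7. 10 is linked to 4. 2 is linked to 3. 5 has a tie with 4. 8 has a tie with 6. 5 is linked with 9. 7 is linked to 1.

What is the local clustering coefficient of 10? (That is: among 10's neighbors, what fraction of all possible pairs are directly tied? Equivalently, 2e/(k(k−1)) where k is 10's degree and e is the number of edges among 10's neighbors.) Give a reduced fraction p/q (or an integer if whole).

0

10's neighbors: 4 and 7 (k = 2).
Possible neighbor pairs: C(2,2) = 1. Edges among them: none → e = 0.
Clustering(10) = 0/1.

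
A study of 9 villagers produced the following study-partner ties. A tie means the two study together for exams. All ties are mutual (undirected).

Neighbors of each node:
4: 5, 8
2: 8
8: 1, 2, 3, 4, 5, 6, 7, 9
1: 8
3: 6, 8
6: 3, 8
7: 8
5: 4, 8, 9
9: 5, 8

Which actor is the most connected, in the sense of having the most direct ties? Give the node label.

8

Degrees — 1:1, 2:1, 3:2, 4:2, 5:3, 6:2, 7:1, 8:8, 9:2.
The maximum is 8, attained only by 8.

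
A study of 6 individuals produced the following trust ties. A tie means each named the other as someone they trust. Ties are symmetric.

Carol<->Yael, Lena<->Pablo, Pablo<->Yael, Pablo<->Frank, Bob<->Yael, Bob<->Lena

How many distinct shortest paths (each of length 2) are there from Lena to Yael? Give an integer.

2

The shortest distance is 2. The length-2 paths are: Lena–Bob–Yael; Lena–Pablo–Yael.
That gives 2 distinct shortest paths.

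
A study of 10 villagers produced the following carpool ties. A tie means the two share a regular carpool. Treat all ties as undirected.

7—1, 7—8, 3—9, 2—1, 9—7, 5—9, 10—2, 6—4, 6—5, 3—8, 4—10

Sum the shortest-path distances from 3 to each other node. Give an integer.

25

Distances from 3: 1:3, 2:4, 4:4, 5:2, 6:3, 7:2, 8:1, 9:1, 10:5.
Sum = 3 + 4 + 4 + 2 + 3 + 2 + 1 + 1 + 5 = 25.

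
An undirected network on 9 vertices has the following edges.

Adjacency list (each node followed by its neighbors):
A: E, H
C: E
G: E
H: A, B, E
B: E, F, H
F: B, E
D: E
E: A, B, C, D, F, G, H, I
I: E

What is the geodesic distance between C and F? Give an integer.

2

One shortest route is C – E – F, which uses 2 edges, and C and F are not directly tied, so nothing shorter exists. So d(C,F) = 2.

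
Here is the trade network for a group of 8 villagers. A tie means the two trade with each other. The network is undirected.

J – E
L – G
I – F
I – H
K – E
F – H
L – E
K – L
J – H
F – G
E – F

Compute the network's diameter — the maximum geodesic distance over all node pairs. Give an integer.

3

Eccentricity of each node (its greatest distance to any other): E:2, F:2, G:3, H:3, I:3, J:3, K:3, L:3.
The maximum eccentricity is 3, realized for instance by the pair H–L via H – F – G – L. So the diameter is 3.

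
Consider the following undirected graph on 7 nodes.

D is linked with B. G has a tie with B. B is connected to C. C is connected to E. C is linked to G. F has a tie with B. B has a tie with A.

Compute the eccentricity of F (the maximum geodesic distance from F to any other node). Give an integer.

Distances from F: A:2, B:1, C:2, D:2, E:3, G:2.
The largest is 3 (to E), so the eccentricity of F is 3.

3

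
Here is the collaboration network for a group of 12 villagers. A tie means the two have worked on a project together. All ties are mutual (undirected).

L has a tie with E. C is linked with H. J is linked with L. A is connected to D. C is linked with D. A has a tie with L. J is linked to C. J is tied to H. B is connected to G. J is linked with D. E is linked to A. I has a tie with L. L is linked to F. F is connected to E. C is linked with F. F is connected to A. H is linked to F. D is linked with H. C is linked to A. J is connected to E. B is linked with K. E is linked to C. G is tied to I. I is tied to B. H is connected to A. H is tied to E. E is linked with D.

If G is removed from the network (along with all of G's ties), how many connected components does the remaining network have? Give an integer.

1

G's neighbors (B and I) remain reachable from one another through other ties, so the rest of the network stays in one piece.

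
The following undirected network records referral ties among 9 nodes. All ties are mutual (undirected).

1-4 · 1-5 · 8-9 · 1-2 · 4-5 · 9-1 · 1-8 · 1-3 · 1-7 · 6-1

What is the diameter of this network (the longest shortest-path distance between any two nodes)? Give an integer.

2

Eccentricity of each node (its greatest distance to any other): 1:1, 2:2, 3:2, 4:2, 5:2, 6:2, 7:2, 8:2, 9:2.
The maximum eccentricity is 2, realized for instance by the pair 9–6 via 9 – 1 – 6. So the diameter is 2.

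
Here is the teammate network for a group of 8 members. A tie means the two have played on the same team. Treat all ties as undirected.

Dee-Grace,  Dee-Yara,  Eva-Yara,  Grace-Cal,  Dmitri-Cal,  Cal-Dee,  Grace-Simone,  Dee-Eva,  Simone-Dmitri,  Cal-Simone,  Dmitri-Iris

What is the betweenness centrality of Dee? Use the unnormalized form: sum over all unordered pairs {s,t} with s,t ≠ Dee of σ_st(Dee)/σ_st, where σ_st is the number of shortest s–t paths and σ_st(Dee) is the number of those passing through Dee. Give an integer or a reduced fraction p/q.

Pairs whose geodesics pass through Dee — Cal–Yara: 1; Cal–Eva: 1; Simone–Yara: 2/2; Simone–Eva: 2/2; Iris–Yara: 1; Iris–Eva: 1; Dmitri–Yara: 1; Dmitri–Eva: 1; Grace–Yara: 1; Grace–Eva: 1.
All other pairs contribute 0.
Summing the contributions gives betweenness(Dee) = 10.

10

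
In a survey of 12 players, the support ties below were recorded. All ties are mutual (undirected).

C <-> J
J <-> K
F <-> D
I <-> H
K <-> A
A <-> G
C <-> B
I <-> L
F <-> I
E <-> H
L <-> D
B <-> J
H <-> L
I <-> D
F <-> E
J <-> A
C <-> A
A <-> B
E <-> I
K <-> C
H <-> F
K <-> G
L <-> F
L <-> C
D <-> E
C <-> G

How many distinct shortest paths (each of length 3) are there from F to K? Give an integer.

The shortest distance is 3, and the only length-3 path is F–L–C–K. So there is exactly 1 shortest path.

1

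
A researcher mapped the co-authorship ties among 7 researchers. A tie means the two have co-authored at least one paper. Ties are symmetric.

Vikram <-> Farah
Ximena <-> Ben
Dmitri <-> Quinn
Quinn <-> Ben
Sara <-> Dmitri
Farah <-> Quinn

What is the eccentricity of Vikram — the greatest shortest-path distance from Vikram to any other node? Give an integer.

Distances from Vikram: Ben:3, Dmitri:3, Farah:1, Quinn:2, Sara:4, Ximena:4.
The largest is 4 (to Ximena and Sara), so the eccentricity of Vikram is 4.

4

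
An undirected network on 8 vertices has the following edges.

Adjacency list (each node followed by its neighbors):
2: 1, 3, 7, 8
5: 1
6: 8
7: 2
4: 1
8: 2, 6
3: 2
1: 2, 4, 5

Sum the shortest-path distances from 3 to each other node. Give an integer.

16

Distances from 3: 1:2, 2:1, 4:3, 5:3, 6:3, 7:2, 8:2.
Sum = 2 + 1 + 3 + 3 + 3 + 2 + 2 = 16.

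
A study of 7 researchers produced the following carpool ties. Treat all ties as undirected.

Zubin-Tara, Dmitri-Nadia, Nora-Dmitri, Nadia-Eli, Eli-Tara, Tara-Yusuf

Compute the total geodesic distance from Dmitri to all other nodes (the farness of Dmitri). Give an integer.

Distances from Dmitri: Eli:2, Nadia:1, Nora:1, Tara:3, Yusuf:4, Zubin:4.
Sum = 2 + 1 + 1 + 3 + 4 + 4 = 15.

15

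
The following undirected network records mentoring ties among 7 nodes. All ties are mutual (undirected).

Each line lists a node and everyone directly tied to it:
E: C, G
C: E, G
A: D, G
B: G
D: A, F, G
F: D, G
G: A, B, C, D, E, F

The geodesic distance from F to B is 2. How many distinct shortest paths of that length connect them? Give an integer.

1

The shortest distance is 2, and the only length-2 path is F–G–B. So there is exactly 1 shortest path.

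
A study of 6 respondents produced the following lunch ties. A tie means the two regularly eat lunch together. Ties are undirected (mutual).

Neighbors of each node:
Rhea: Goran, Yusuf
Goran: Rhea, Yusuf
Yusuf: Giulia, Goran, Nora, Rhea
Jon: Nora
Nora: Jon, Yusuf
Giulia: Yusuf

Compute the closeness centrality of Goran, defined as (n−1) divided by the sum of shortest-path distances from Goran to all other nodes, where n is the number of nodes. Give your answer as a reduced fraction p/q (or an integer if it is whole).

5/9

Distances from Goran: Giulia:2, Jon:3, Nora:2, Rhea:1, Yusuf:1. Sum = 9.
n = 6, so closeness = 5/9.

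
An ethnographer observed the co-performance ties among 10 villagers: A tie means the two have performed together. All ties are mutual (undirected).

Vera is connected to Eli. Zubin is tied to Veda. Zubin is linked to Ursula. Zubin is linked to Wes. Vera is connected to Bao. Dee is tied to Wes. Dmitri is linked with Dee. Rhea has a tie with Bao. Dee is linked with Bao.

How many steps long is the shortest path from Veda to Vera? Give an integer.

5

One shortest route is Veda – Zubin – Wes – Dee – Bao – Vera, which uses 5 edges, and at distance 4 from Veda we only reach {Bao, Dmitri}, which does not include Vera. So d(Veda,Vera) = 5.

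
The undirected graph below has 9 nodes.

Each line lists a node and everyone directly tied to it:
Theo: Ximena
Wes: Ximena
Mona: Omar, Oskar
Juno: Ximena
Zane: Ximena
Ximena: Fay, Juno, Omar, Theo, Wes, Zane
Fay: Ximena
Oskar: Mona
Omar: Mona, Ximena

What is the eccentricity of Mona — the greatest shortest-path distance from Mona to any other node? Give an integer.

Distances from Mona: Fay:3, Juno:3, Omar:1, Oskar:1, Theo:3, Wes:3, Ximena:2, Zane:3.
The largest is 3 (to Theo, Zane, Wes, Fay, and Juno), so the eccentricity of Mona is 3.

3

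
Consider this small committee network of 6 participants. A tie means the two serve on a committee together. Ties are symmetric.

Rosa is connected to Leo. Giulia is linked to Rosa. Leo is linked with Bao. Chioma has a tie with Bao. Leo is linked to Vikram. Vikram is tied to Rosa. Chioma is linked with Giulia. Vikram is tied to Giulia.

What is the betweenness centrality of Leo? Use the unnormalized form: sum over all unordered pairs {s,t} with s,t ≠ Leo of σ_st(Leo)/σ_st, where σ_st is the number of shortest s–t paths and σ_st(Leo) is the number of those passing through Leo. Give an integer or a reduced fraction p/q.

2

Pairs whose geodesics pass through Leo — Bao–Rosa: 1; Bao–Vikram: 1.
All other pairs contribute 0.
Summing the contributions gives betweenness(Leo) = 2.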